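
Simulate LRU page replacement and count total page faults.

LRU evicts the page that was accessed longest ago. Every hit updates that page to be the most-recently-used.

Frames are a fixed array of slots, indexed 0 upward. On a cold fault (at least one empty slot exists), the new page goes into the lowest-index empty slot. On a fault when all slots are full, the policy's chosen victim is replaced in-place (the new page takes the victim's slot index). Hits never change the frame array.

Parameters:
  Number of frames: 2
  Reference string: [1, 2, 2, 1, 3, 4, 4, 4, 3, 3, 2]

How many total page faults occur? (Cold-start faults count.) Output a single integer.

Step 0: ref 1 → FAULT, frames=[1,-]
Step 1: ref 2 → FAULT, frames=[1,2]
Step 2: ref 2 → HIT, frames=[1,2]
Step 3: ref 1 → HIT, frames=[1,2]
Step 4: ref 3 → FAULT (evict 2), frames=[1,3]
Step 5: ref 4 → FAULT (evict 1), frames=[4,3]
Step 6: ref 4 → HIT, frames=[4,3]
Step 7: ref 4 → HIT, frames=[4,3]
Step 8: ref 3 → HIT, frames=[4,3]
Step 9: ref 3 → HIT, frames=[4,3]
Step 10: ref 2 → FAULT (evict 4), frames=[2,3]
Total faults: 5

Answer: 5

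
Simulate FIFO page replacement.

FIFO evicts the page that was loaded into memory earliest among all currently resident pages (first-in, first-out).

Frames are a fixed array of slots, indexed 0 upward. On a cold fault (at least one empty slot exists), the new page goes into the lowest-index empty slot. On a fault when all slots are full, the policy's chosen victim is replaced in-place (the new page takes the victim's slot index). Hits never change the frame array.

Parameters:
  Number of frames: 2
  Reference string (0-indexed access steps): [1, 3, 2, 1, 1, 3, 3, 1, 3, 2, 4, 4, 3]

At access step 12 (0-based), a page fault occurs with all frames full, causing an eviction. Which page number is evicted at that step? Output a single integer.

Answer: 2

Derivation:
Step 0: ref 1 -> FAULT, frames=[1,-]
Step 1: ref 3 -> FAULT, frames=[1,3]
Step 2: ref 2 -> FAULT, evict 1, frames=[2,3]
Step 3: ref 1 -> FAULT, evict 3, frames=[2,1]
Step 4: ref 1 -> HIT, frames=[2,1]
Step 5: ref 3 -> FAULT, evict 2, frames=[3,1]
Step 6: ref 3 -> HIT, frames=[3,1]
Step 7: ref 1 -> HIT, frames=[3,1]
Step 8: ref 3 -> HIT, frames=[3,1]
Step 9: ref 2 -> FAULT, evict 1, frames=[3,2]
Step 10: ref 4 -> FAULT, evict 3, frames=[4,2]
Step 11: ref 4 -> HIT, frames=[4,2]
Step 12: ref 3 -> FAULT, evict 2, frames=[4,3]
At step 12: evicted page 2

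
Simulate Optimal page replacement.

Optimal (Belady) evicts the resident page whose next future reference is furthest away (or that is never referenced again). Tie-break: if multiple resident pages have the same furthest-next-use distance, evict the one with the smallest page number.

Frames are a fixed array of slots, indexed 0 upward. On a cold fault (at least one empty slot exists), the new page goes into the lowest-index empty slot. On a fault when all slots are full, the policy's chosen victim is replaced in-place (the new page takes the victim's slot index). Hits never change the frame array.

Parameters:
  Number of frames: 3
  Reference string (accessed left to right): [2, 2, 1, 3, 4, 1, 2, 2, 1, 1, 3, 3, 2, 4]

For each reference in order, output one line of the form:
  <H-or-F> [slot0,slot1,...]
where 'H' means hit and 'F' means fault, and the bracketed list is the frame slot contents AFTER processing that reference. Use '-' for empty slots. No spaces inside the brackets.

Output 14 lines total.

F [2,-,-]
H [2,-,-]
F [2,1,-]
F [2,1,3]
F [2,1,4]
H [2,1,4]
H [2,1,4]
H [2,1,4]
H [2,1,4]
H [2,1,4]
F [2,3,4]
H [2,3,4]
H [2,3,4]
H [2,3,4]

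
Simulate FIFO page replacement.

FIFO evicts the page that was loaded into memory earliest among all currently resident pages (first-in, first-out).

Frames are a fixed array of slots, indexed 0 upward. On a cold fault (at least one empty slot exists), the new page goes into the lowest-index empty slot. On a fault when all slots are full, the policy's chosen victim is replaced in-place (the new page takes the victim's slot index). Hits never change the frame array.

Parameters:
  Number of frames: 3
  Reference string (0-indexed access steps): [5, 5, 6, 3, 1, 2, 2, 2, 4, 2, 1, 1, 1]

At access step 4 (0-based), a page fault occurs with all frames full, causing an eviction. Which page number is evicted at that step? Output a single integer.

Step 0: ref 5 -> FAULT, frames=[5,-,-]
Step 1: ref 5 -> HIT, frames=[5,-,-]
Step 2: ref 6 -> FAULT, frames=[5,6,-]
Step 3: ref 3 -> FAULT, frames=[5,6,3]
Step 4: ref 1 -> FAULT, evict 5, frames=[1,6,3]
At step 4: evicted page 5

Answer: 5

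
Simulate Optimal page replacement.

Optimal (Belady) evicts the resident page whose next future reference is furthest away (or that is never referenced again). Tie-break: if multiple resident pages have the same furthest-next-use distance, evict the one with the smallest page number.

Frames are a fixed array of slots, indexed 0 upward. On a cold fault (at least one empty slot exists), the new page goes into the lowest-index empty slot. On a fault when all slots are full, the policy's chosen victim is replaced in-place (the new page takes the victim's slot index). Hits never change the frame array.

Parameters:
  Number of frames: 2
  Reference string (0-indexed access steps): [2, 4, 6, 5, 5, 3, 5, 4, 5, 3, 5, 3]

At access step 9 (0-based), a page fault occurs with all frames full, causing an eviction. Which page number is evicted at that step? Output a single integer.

Step 0: ref 2 -> FAULT, frames=[2,-]
Step 1: ref 4 -> FAULT, frames=[2,4]
Step 2: ref 6 -> FAULT, evict 2, frames=[6,4]
Step 3: ref 5 -> FAULT, evict 6, frames=[5,4]
Step 4: ref 5 -> HIT, frames=[5,4]
Step 5: ref 3 -> FAULT, evict 4, frames=[5,3]
Step 6: ref 5 -> HIT, frames=[5,3]
Step 7: ref 4 -> FAULT, evict 3, frames=[5,4]
Step 8: ref 5 -> HIT, frames=[5,4]
Step 9: ref 3 -> FAULT, evict 4, frames=[5,3]
At step 9: evicted page 4

Answer: 4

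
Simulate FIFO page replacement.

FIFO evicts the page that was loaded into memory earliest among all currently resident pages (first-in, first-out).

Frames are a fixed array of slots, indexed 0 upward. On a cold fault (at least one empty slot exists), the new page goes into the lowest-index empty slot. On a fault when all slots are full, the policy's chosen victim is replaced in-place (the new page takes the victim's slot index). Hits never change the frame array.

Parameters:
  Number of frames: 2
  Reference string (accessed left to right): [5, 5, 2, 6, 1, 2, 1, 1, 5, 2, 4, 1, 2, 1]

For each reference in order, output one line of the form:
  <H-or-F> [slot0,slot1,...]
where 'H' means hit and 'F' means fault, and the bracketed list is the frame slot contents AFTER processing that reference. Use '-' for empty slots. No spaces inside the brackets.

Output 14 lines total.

F [5,-]
H [5,-]
F [5,2]
F [6,2]
F [6,1]
F [2,1]
H [2,1]
H [2,1]
F [2,5]
H [2,5]
F [4,5]
F [4,1]
F [2,1]
H [2,1]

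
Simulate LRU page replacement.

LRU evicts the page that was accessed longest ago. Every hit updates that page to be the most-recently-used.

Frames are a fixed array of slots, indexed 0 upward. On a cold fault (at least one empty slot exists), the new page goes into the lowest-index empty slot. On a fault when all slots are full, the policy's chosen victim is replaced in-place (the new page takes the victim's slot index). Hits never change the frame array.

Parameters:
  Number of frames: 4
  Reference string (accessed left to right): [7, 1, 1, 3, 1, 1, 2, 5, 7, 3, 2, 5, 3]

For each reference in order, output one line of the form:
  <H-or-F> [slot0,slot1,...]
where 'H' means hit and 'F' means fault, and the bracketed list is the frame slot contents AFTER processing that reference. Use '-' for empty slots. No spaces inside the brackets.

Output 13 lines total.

F [7,-,-,-]
F [7,1,-,-]
H [7,1,-,-]
F [7,1,3,-]
H [7,1,3,-]
H [7,1,3,-]
F [7,1,3,2]
F [5,1,3,2]
F [5,1,7,2]
F [5,3,7,2]
H [5,3,7,2]
H [5,3,7,2]
H [5,3,7,2]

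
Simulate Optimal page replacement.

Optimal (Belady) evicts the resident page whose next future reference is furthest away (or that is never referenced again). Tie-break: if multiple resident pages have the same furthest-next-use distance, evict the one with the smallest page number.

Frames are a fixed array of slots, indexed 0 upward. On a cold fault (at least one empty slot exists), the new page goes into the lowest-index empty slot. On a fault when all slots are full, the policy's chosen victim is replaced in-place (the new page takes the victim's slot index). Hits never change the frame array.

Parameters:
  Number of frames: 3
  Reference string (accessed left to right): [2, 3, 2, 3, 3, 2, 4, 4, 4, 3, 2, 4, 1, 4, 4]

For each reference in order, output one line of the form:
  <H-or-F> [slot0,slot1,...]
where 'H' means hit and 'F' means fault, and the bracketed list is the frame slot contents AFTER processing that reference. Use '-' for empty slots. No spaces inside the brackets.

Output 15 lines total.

F [2,-,-]
F [2,3,-]
H [2,3,-]
H [2,3,-]
H [2,3,-]
H [2,3,-]
F [2,3,4]
H [2,3,4]
H [2,3,4]
H [2,3,4]
H [2,3,4]
H [2,3,4]
F [1,3,4]
H [1,3,4]
H [1,3,4]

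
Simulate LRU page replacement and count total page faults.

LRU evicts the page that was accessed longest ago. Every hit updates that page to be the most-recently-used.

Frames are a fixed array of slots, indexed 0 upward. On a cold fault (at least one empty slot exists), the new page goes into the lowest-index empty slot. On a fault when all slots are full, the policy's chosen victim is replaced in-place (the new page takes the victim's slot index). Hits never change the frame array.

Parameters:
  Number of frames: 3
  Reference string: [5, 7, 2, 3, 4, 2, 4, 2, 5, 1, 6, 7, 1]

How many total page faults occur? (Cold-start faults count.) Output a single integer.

Step 0: ref 5 → FAULT, frames=[5,-,-]
Step 1: ref 7 → FAULT, frames=[5,7,-]
Step 2: ref 2 → FAULT, frames=[5,7,2]
Step 3: ref 3 → FAULT (evict 5), frames=[3,7,2]
Step 4: ref 4 → FAULT (evict 7), frames=[3,4,2]
Step 5: ref 2 → HIT, frames=[3,4,2]
Step 6: ref 4 → HIT, frames=[3,4,2]
Step 7: ref 2 → HIT, frames=[3,4,2]
Step 8: ref 5 → FAULT (evict 3), frames=[5,4,2]
Step 9: ref 1 → FAULT (evict 4), frames=[5,1,2]
Step 10: ref 6 → FAULT (evict 2), frames=[5,1,6]
Step 11: ref 7 → FAULT (evict 5), frames=[7,1,6]
Step 12: ref 1 → HIT, frames=[7,1,6]
Total faults: 9

Answer: 9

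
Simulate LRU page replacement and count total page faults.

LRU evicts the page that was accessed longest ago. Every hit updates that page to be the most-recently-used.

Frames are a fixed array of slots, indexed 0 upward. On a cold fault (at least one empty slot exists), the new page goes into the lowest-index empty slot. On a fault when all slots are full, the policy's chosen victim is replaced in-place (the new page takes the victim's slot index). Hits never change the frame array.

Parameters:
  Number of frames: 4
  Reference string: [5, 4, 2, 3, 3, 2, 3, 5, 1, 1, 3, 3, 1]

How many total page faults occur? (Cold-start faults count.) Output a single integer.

Step 0: ref 5 → FAULT, frames=[5,-,-,-]
Step 1: ref 4 → FAULT, frames=[5,4,-,-]
Step 2: ref 2 → FAULT, frames=[5,4,2,-]
Step 3: ref 3 → FAULT, frames=[5,4,2,3]
Step 4: ref 3 → HIT, frames=[5,4,2,3]
Step 5: ref 2 → HIT, frames=[5,4,2,3]
Step 6: ref 3 → HIT, frames=[5,4,2,3]
Step 7: ref 5 → HIT, frames=[5,4,2,3]
Step 8: ref 1 → FAULT (evict 4), frames=[5,1,2,3]
Step 9: ref 1 → HIT, frames=[5,1,2,3]
Step 10: ref 3 → HIT, frames=[5,1,2,3]
Step 11: ref 3 → HIT, frames=[5,1,2,3]
Step 12: ref 1 → HIT, frames=[5,1,2,3]
Total faults: 5

Answer: 5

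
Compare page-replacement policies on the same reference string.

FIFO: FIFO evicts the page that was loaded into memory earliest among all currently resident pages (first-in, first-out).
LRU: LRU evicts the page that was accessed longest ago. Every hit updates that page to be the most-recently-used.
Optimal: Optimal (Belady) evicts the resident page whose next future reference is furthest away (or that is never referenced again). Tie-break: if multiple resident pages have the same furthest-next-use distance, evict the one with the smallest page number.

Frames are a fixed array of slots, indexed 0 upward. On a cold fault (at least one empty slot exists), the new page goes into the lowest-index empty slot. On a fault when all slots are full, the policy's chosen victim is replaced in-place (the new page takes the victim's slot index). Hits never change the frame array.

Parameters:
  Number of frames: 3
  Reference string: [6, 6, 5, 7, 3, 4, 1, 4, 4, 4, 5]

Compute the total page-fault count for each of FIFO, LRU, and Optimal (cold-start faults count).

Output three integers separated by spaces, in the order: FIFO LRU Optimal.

--- FIFO ---
  step 0: ref 6 -> FAULT, frames=[6,-,-] (faults so far: 1)
  step 1: ref 6 -> HIT, frames=[6,-,-] (faults so far: 1)
  step 2: ref 5 -> FAULT, frames=[6,5,-] (faults so far: 2)
  step 3: ref 7 -> FAULT, frames=[6,5,7] (faults so far: 3)
  step 4: ref 3 -> FAULT, evict 6, frames=[3,5,7] (faults so far: 4)
  step 5: ref 4 -> FAULT, evict 5, frames=[3,4,7] (faults so far: 5)
  step 6: ref 1 -> FAULT, evict 7, frames=[3,4,1] (faults so far: 6)
  step 7: ref 4 -> HIT, frames=[3,4,1] (faults so far: 6)
  step 8: ref 4 -> HIT, frames=[3,4,1] (faults so far: 6)
  step 9: ref 4 -> HIT, frames=[3,4,1] (faults so far: 6)
  step 10: ref 5 -> FAULT, evict 3, frames=[5,4,1] (faults so far: 7)
  FIFO total faults: 7
--- LRU ---
  step 0: ref 6 -> FAULT, frames=[6,-,-] (faults so far: 1)
  step 1: ref 6 -> HIT, frames=[6,-,-] (faults so far: 1)
  step 2: ref 5 -> FAULT, frames=[6,5,-] (faults so far: 2)
  step 3: ref 7 -> FAULT, frames=[6,5,7] (faults so far: 3)
  step 4: ref 3 -> FAULT, evict 6, frames=[3,5,7] (faults so far: 4)
  step 5: ref 4 -> FAULT, evict 5, frames=[3,4,7] (faults so far: 5)
  step 6: ref 1 -> FAULT, evict 7, frames=[3,4,1] (faults so far: 6)
  step 7: ref 4 -> HIT, frames=[3,4,1] (faults so far: 6)
  step 8: ref 4 -> HIT, frames=[3,4,1] (faults so far: 6)
  step 9: ref 4 -> HIT, frames=[3,4,1] (faults so far: 6)
  step 10: ref 5 -> FAULT, evict 3, frames=[5,4,1] (faults so far: 7)
  LRU total faults: 7
--- Optimal ---
  step 0: ref 6 -> FAULT, frames=[6,-,-] (faults so far: 1)
  step 1: ref 6 -> HIT, frames=[6,-,-] (faults so far: 1)
  step 2: ref 5 -> FAULT, frames=[6,5,-] (faults so far: 2)
  step 3: ref 7 -> FAULT, frames=[6,5,7] (faults so far: 3)
  step 4: ref 3 -> FAULT, evict 6, frames=[3,5,7] (faults so far: 4)
  step 5: ref 4 -> FAULT, evict 3, frames=[4,5,7] (faults so far: 5)
  step 6: ref 1 -> FAULT, evict 7, frames=[4,5,1] (faults so far: 6)
  step 7: ref 4 -> HIT, frames=[4,5,1] (faults so far: 6)
  step 8: ref 4 -> HIT, frames=[4,5,1] (faults so far: 6)
  step 9: ref 4 -> HIT, frames=[4,5,1] (faults so far: 6)
  step 10: ref 5 -> HIT, frames=[4,5,1] (faults so far: 6)
  Optimal total faults: 6

Answer: 7 7 6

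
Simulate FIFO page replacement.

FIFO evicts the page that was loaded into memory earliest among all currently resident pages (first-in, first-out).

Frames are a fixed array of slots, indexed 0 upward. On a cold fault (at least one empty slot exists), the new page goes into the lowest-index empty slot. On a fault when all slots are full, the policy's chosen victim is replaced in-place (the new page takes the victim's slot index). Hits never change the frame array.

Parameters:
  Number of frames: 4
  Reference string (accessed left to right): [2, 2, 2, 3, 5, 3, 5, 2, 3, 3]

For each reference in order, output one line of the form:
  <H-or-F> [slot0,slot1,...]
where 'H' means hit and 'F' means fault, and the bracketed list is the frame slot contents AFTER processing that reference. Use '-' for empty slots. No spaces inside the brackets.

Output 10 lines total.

F [2,-,-,-]
H [2,-,-,-]
H [2,-,-,-]
F [2,3,-,-]
F [2,3,5,-]
H [2,3,5,-]
H [2,3,5,-]
H [2,3,5,-]
H [2,3,5,-]
H [2,3,5,-]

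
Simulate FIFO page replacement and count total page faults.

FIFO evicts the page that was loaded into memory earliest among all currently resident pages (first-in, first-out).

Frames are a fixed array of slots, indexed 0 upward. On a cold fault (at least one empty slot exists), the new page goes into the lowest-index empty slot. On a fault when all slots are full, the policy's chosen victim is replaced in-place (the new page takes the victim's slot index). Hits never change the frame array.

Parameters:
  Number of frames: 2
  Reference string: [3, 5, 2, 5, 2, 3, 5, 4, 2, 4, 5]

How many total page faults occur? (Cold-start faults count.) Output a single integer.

Step 0: ref 3 → FAULT, frames=[3,-]
Step 1: ref 5 → FAULT, frames=[3,5]
Step 2: ref 2 → FAULT (evict 3), frames=[2,5]
Step 3: ref 5 → HIT, frames=[2,5]
Step 4: ref 2 → HIT, frames=[2,5]
Step 5: ref 3 → FAULT (evict 5), frames=[2,3]
Step 6: ref 5 → FAULT (evict 2), frames=[5,3]
Step 7: ref 4 → FAULT (evict 3), frames=[5,4]
Step 8: ref 2 → FAULT (evict 5), frames=[2,4]
Step 9: ref 4 → HIT, frames=[2,4]
Step 10: ref 5 → FAULT (evict 4), frames=[2,5]
Total faults: 8

Answer: 8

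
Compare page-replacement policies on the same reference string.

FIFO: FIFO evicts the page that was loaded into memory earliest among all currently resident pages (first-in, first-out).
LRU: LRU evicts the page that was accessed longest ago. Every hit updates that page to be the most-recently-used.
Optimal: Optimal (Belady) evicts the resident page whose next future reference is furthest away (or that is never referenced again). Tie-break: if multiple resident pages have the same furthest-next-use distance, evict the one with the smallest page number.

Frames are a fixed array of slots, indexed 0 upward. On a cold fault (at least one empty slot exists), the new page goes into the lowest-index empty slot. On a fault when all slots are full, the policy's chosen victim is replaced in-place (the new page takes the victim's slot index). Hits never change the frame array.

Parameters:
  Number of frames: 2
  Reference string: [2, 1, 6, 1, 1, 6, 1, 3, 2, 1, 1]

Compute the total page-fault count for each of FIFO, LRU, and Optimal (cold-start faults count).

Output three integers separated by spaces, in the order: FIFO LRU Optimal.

--- FIFO ---
  step 0: ref 2 -> FAULT, frames=[2,-] (faults so far: 1)
  step 1: ref 1 -> FAULT, frames=[2,1] (faults so far: 2)
  step 2: ref 6 -> FAULT, evict 2, frames=[6,1] (faults so far: 3)
  step 3: ref 1 -> HIT, frames=[6,1] (faults so far: 3)
  step 4: ref 1 -> HIT, frames=[6,1] (faults so far: 3)
  step 5: ref 6 -> HIT, frames=[6,1] (faults so far: 3)
  step 6: ref 1 -> HIT, frames=[6,1] (faults so far: 3)
  step 7: ref 3 -> FAULT, evict 1, frames=[6,3] (faults so far: 4)
  step 8: ref 2 -> FAULT, evict 6, frames=[2,3] (faults so far: 5)
  step 9: ref 1 -> FAULT, evict 3, frames=[2,1] (faults so far: 6)
  step 10: ref 1 -> HIT, frames=[2,1] (faults so far: 6)
  FIFO total faults: 6
--- LRU ---
  step 0: ref 2 -> FAULT, frames=[2,-] (faults so far: 1)
  step 1: ref 1 -> FAULT, frames=[2,1] (faults so far: 2)
  step 2: ref 6 -> FAULT, evict 2, frames=[6,1] (faults so far: 3)
  step 3: ref 1 -> HIT, frames=[6,1] (faults so far: 3)
  step 4: ref 1 -> HIT, frames=[6,1] (faults so far: 3)
  step 5: ref 6 -> HIT, frames=[6,1] (faults so far: 3)
  step 6: ref 1 -> HIT, frames=[6,1] (faults so far: 3)
  step 7: ref 3 -> FAULT, evict 6, frames=[3,1] (faults so far: 4)
  step 8: ref 2 -> FAULT, evict 1, frames=[3,2] (faults so far: 5)
  step 9: ref 1 -> FAULT, evict 3, frames=[1,2] (faults so far: 6)
  step 10: ref 1 -> HIT, frames=[1,2] (faults so far: 6)
  LRU total faults: 6
--- Optimal ---
  step 0: ref 2 -> FAULT, frames=[2,-] (faults so far: 1)
  step 1: ref 1 -> FAULT, frames=[2,1] (faults so far: 2)
  step 2: ref 6 -> FAULT, evict 2, frames=[6,1] (faults so far: 3)
  step 3: ref 1 -> HIT, frames=[6,1] (faults so far: 3)
  step 4: ref 1 -> HIT, frames=[6,1] (faults so far: 3)
  step 5: ref 6 -> HIT, frames=[6,1] (faults so far: 3)
  step 6: ref 1 -> HIT, frames=[6,1] (faults so far: 3)
  step 7: ref 3 -> FAULT, evict 6, frames=[3,1] (faults so far: 4)
  step 8: ref 2 -> FAULT, evict 3, frames=[2,1] (faults so far: 5)
  step 9: ref 1 -> HIT, frames=[2,1] (faults so far: 5)
  step 10: ref 1 -> HIT, frames=[2,1] (faults so far: 5)
  Optimal total faults: 5

Answer: 6 6 5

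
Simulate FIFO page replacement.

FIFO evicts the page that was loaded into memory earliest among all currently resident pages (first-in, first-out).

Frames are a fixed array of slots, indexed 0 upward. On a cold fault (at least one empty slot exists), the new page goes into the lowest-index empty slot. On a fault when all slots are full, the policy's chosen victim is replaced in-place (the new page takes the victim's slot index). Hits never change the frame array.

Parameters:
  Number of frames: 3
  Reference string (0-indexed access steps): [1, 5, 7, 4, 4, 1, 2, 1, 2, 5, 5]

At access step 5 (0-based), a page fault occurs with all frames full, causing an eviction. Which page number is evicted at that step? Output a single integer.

Answer: 5

Derivation:
Step 0: ref 1 -> FAULT, frames=[1,-,-]
Step 1: ref 5 -> FAULT, frames=[1,5,-]
Step 2: ref 7 -> FAULT, frames=[1,5,7]
Step 3: ref 4 -> FAULT, evict 1, frames=[4,5,7]
Step 4: ref 4 -> HIT, frames=[4,5,7]
Step 5: ref 1 -> FAULT, evict 5, frames=[4,1,7]
At step 5: evicted page 5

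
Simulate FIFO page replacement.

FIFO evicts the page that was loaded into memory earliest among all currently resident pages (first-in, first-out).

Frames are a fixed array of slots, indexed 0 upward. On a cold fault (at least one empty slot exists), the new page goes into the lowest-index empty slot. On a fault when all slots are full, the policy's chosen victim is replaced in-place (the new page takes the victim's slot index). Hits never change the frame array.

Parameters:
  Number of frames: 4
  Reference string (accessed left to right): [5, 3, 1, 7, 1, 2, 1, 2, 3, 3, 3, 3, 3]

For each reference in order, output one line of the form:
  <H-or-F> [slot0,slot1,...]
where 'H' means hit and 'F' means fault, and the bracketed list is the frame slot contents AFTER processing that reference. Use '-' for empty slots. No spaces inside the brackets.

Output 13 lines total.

F [5,-,-,-]
F [5,3,-,-]
F [5,3,1,-]
F [5,3,1,7]
H [5,3,1,7]
F [2,3,1,7]
H [2,3,1,7]
H [2,3,1,7]
H [2,3,1,7]
H [2,3,1,7]
H [2,3,1,7]
H [2,3,1,7]
H [2,3,1,7]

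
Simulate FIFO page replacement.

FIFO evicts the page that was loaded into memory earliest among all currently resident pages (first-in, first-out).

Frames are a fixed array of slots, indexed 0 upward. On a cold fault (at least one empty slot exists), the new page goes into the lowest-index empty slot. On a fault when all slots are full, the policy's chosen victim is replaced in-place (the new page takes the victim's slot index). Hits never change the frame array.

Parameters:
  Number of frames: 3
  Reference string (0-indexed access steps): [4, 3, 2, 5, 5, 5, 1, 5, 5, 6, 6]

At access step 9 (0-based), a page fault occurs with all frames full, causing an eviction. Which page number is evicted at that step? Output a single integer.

Answer: 2

Derivation:
Step 0: ref 4 -> FAULT, frames=[4,-,-]
Step 1: ref 3 -> FAULT, frames=[4,3,-]
Step 2: ref 2 -> FAULT, frames=[4,3,2]
Step 3: ref 5 -> FAULT, evict 4, frames=[5,3,2]
Step 4: ref 5 -> HIT, frames=[5,3,2]
Step 5: ref 5 -> HIT, frames=[5,3,2]
Step 6: ref 1 -> FAULT, evict 3, frames=[5,1,2]
Step 7: ref 5 -> HIT, frames=[5,1,2]
Step 8: ref 5 -> HIT, frames=[5,1,2]
Step 9: ref 6 -> FAULT, evict 2, frames=[5,1,6]
At step 9: evicted page 2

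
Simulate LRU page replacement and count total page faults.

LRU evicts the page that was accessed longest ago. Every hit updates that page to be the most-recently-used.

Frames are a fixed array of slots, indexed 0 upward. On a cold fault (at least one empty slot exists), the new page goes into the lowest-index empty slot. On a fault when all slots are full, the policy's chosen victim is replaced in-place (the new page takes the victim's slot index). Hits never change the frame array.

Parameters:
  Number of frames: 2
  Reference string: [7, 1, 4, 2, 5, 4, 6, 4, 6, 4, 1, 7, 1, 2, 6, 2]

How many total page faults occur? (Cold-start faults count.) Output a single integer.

Answer: 11

Derivation:
Step 0: ref 7 → FAULT, frames=[7,-]
Step 1: ref 1 → FAULT, frames=[7,1]
Step 2: ref 4 → FAULT (evict 7), frames=[4,1]
Step 3: ref 2 → FAULT (evict 1), frames=[4,2]
Step 4: ref 5 → FAULT (evict 4), frames=[5,2]
Step 5: ref 4 → FAULT (evict 2), frames=[5,4]
Step 6: ref 6 → FAULT (evict 5), frames=[6,4]
Step 7: ref 4 → HIT, frames=[6,4]
Step 8: ref 6 → HIT, frames=[6,4]
Step 9: ref 4 → HIT, frames=[6,4]
Step 10: ref 1 → FAULT (evict 6), frames=[1,4]
Step 11: ref 7 → FAULT (evict 4), frames=[1,7]
Step 12: ref 1 → HIT, frames=[1,7]
Step 13: ref 2 → FAULT (evict 7), frames=[1,2]
Step 14: ref 6 → FAULT (evict 1), frames=[6,2]
Step 15: ref 2 → HIT, frames=[6,2]
Total faults: 11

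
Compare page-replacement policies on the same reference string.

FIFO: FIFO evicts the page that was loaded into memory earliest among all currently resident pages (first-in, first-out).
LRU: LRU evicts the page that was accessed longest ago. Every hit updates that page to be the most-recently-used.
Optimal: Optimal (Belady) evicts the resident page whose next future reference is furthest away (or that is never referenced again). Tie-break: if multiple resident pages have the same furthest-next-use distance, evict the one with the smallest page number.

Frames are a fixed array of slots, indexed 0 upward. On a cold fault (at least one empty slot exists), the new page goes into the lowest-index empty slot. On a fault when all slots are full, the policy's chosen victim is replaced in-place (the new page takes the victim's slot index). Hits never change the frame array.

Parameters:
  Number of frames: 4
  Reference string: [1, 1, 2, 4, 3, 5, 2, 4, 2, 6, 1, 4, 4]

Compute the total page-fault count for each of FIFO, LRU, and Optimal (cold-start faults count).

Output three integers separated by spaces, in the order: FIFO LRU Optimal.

--- FIFO ---
  step 0: ref 1 -> FAULT, frames=[1,-,-,-] (faults so far: 1)
  step 1: ref 1 -> HIT, frames=[1,-,-,-] (faults so far: 1)
  step 2: ref 2 -> FAULT, frames=[1,2,-,-] (faults so far: 2)
  step 3: ref 4 -> FAULT, frames=[1,2,4,-] (faults so far: 3)
  step 4: ref 3 -> FAULT, frames=[1,2,4,3] (faults so far: 4)
  step 5: ref 5 -> FAULT, evict 1, frames=[5,2,4,3] (faults so far: 5)
  step 6: ref 2 -> HIT, frames=[5,2,4,3] (faults so far: 5)
  step 7: ref 4 -> HIT, frames=[5,2,4,3] (faults so far: 5)
  step 8: ref 2 -> HIT, frames=[5,2,4,3] (faults so far: 5)
  step 9: ref 6 -> FAULT, evict 2, frames=[5,6,4,3] (faults so far: 6)
  step 10: ref 1 -> FAULT, evict 4, frames=[5,6,1,3] (faults so far: 7)
  step 11: ref 4 -> FAULT, evict 3, frames=[5,6,1,4] (faults so far: 8)
  step 12: ref 4 -> HIT, frames=[5,6,1,4] (faults so far: 8)
  FIFO total faults: 8
--- LRU ---
  step 0: ref 1 -> FAULT, frames=[1,-,-,-] (faults so far: 1)
  step 1: ref 1 -> HIT, frames=[1,-,-,-] (faults so far: 1)
  step 2: ref 2 -> FAULT, frames=[1,2,-,-] (faults so far: 2)
  step 3: ref 4 -> FAULT, frames=[1,2,4,-] (faults so far: 3)
  step 4: ref 3 -> FAULT, frames=[1,2,4,3] (faults so far: 4)
  step 5: ref 5 -> FAULT, evict 1, frames=[5,2,4,3] (faults so far: 5)
  step 6: ref 2 -> HIT, frames=[5,2,4,3] (faults so far: 5)
  step 7: ref 4 -> HIT, frames=[5,2,4,3] (faults so far: 5)
  step 8: ref 2 -> HIT, frames=[5,2,4,3] (faults so far: 5)
  step 9: ref 6 -> FAULT, evict 3, frames=[5,2,4,6] (faults so far: 6)
  step 10: ref 1 -> FAULT, evict 5, frames=[1,2,4,6] (faults so far: 7)
  step 11: ref 4 -> HIT, frames=[1,2,4,6] (faults so far: 7)
  step 12: ref 4 -> HIT, frames=[1,2,4,6] (faults so far: 7)
  LRU total faults: 7
--- Optimal ---
  step 0: ref 1 -> FAULT, frames=[1,-,-,-] (faults so far: 1)
  step 1: ref 1 -> HIT, frames=[1,-,-,-] (faults so far: 1)
  step 2: ref 2 -> FAULT, frames=[1,2,-,-] (faults so far: 2)
  step 3: ref 4 -> FAULT, frames=[1,2,4,-] (faults so far: 3)
  step 4: ref 3 -> FAULT, frames=[1,2,4,3] (faults so far: 4)
  step 5: ref 5 -> FAULT, evict 3, frames=[1,2,4,5] (faults so far: 5)
  step 6: ref 2 -> HIT, frames=[1,2,4,5] (faults so far: 5)
  step 7: ref 4 -> HIT, frames=[1,2,4,5] (faults so far: 5)
  step 8: ref 2 -> HIT, frames=[1,2,4,5] (faults so far: 5)
  step 9: ref 6 -> FAULT, evict 2, frames=[1,6,4,5] (faults so far: 6)
  step 10: ref 1 -> HIT, frames=[1,6,4,5] (faults so far: 6)
  step 11: ref 4 -> HIT, frames=[1,6,4,5] (faults so far: 6)
  step 12: ref 4 -> HIT, frames=[1,6,4,5] (faults so far: 6)
  Optimal total faults: 6

Answer: 8 7 6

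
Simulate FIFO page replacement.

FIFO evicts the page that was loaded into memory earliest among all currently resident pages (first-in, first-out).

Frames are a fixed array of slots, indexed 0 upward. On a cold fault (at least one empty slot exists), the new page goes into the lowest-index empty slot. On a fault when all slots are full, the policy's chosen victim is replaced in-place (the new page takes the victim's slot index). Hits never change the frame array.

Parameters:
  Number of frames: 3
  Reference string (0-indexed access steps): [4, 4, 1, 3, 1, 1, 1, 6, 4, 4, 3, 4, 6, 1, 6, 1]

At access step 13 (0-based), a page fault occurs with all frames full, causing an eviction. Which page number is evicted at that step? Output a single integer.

Answer: 3

Derivation:
Step 0: ref 4 -> FAULT, frames=[4,-,-]
Step 1: ref 4 -> HIT, frames=[4,-,-]
Step 2: ref 1 -> FAULT, frames=[4,1,-]
Step 3: ref 3 -> FAULT, frames=[4,1,3]
Step 4: ref 1 -> HIT, frames=[4,1,3]
Step 5: ref 1 -> HIT, frames=[4,1,3]
Step 6: ref 1 -> HIT, frames=[4,1,3]
Step 7: ref 6 -> FAULT, evict 4, frames=[6,1,3]
Step 8: ref 4 -> FAULT, evict 1, frames=[6,4,3]
Step 9: ref 4 -> HIT, frames=[6,4,3]
Step 10: ref 3 -> HIT, frames=[6,4,3]
Step 11: ref 4 -> HIT, frames=[6,4,3]
Step 12: ref 6 -> HIT, frames=[6,4,3]
Step 13: ref 1 -> FAULT, evict 3, frames=[6,4,1]
At step 13: evicted page 3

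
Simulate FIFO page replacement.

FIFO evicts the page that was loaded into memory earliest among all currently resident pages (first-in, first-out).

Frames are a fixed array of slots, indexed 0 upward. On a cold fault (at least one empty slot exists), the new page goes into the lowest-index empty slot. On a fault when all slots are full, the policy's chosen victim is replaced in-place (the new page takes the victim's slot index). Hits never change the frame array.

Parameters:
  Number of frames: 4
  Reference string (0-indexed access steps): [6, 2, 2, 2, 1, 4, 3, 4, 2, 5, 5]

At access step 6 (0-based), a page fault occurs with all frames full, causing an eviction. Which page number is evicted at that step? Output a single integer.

Step 0: ref 6 -> FAULT, frames=[6,-,-,-]
Step 1: ref 2 -> FAULT, frames=[6,2,-,-]
Step 2: ref 2 -> HIT, frames=[6,2,-,-]
Step 3: ref 2 -> HIT, frames=[6,2,-,-]
Step 4: ref 1 -> FAULT, frames=[6,2,1,-]
Step 5: ref 4 -> FAULT, frames=[6,2,1,4]
Step 6: ref 3 -> FAULT, evict 6, frames=[3,2,1,4]
At step 6: evicted page 6

Answer: 6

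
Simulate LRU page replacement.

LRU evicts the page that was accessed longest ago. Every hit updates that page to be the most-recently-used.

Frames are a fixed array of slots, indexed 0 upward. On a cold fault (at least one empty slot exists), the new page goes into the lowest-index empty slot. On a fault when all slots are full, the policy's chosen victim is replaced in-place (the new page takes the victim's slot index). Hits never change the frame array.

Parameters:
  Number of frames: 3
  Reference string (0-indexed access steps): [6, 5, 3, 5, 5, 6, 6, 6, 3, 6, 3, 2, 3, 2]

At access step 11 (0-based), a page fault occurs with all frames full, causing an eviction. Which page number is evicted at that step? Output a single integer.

Answer: 5

Derivation:
Step 0: ref 6 -> FAULT, frames=[6,-,-]
Step 1: ref 5 -> FAULT, frames=[6,5,-]
Step 2: ref 3 -> FAULT, frames=[6,5,3]
Step 3: ref 5 -> HIT, frames=[6,5,3]
Step 4: ref 5 -> HIT, frames=[6,5,3]
Step 5: ref 6 -> HIT, frames=[6,5,3]
Step 6: ref 6 -> HIT, frames=[6,5,3]
Step 7: ref 6 -> HIT, frames=[6,5,3]
Step 8: ref 3 -> HIT, frames=[6,5,3]
Step 9: ref 6 -> HIT, frames=[6,5,3]
Step 10: ref 3 -> HIT, frames=[6,5,3]
Step 11: ref 2 -> FAULT, evict 5, frames=[6,2,3]
At step 11: evicted page 5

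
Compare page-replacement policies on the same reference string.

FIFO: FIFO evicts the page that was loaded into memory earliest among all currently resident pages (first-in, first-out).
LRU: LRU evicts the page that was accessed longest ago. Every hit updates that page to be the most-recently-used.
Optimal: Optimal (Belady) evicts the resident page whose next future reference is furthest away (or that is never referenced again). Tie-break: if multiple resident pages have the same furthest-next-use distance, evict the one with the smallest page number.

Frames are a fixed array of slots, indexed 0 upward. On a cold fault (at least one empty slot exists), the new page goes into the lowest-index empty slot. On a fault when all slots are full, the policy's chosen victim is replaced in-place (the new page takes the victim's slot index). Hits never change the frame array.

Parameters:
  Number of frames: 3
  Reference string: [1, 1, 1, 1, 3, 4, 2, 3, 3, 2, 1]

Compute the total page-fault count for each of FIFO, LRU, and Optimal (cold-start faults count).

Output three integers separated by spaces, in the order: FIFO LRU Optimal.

--- FIFO ---
  step 0: ref 1 -> FAULT, frames=[1,-,-] (faults so far: 1)
  step 1: ref 1 -> HIT, frames=[1,-,-] (faults so far: 1)
  step 2: ref 1 -> HIT, frames=[1,-,-] (faults so far: 1)
  step 3: ref 1 -> HIT, frames=[1,-,-] (faults so far: 1)
  step 4: ref 3 -> FAULT, frames=[1,3,-] (faults so far: 2)
  step 5: ref 4 -> FAULT, frames=[1,3,4] (faults so far: 3)
  step 6: ref 2 -> FAULT, evict 1, frames=[2,3,4] (faults so far: 4)
  step 7: ref 3 -> HIT, frames=[2,3,4] (faults so far: 4)
  step 8: ref 3 -> HIT, frames=[2,3,4] (faults so far: 4)
  step 9: ref 2 -> HIT, frames=[2,3,4] (faults so far: 4)
  step 10: ref 1 -> FAULT, evict 3, frames=[2,1,4] (faults so far: 5)
  FIFO total faults: 5
--- LRU ---
  step 0: ref 1 -> FAULT, frames=[1,-,-] (faults so far: 1)
  step 1: ref 1 -> HIT, frames=[1,-,-] (faults so far: 1)
  step 2: ref 1 -> HIT, frames=[1,-,-] (faults so far: 1)
  step 3: ref 1 -> HIT, frames=[1,-,-] (faults so far: 1)
  step 4: ref 3 -> FAULT, frames=[1,3,-] (faults so far: 2)
  step 5: ref 4 -> FAULT, frames=[1,3,4] (faults so far: 3)
  step 6: ref 2 -> FAULT, evict 1, frames=[2,3,4] (faults so far: 4)
  step 7: ref 3 -> HIT, frames=[2,3,4] (faults so far: 4)
  step 8: ref 3 -> HIT, frames=[2,3,4] (faults so far: 4)
  step 9: ref 2 -> HIT, frames=[2,3,4] (faults so far: 4)
  step 10: ref 1 -> FAULT, evict 4, frames=[2,3,1] (faults so far: 5)
  LRU total faults: 5
--- Optimal ---
  step 0: ref 1 -> FAULT, frames=[1,-,-] (faults so far: 1)
  step 1: ref 1 -> HIT, frames=[1,-,-] (faults so far: 1)
  step 2: ref 1 -> HIT, frames=[1,-,-] (faults so far: 1)
  step 3: ref 1 -> HIT, frames=[1,-,-] (faults so far: 1)
  step 4: ref 3 -> FAULT, frames=[1,3,-] (faults so far: 2)
  step 5: ref 4 -> FAULT, frames=[1,3,4] (faults so far: 3)
  step 6: ref 2 -> FAULT, evict 4, frames=[1,3,2] (faults so far: 4)
  step 7: ref 3 -> HIT, frames=[1,3,2] (faults so far: 4)
  step 8: ref 3 -> HIT, frames=[1,3,2] (faults so far: 4)
  step 9: ref 2 -> HIT, frames=[1,3,2] (faults so far: 4)
  step 10: ref 1 -> HIT, frames=[1,3,2] (faults so far: 4)
  Optimal total faults: 4

Answer: 5 5 4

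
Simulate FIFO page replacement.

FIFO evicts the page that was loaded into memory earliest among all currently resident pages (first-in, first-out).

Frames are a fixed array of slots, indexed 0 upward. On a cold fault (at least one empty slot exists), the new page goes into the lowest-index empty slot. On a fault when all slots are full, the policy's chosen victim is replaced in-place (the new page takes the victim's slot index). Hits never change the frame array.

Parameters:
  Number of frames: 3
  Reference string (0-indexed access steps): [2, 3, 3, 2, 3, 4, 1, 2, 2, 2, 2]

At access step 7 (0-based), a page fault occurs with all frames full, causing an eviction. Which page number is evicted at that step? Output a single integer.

Step 0: ref 2 -> FAULT, frames=[2,-,-]
Step 1: ref 3 -> FAULT, frames=[2,3,-]
Step 2: ref 3 -> HIT, frames=[2,3,-]
Step 3: ref 2 -> HIT, frames=[2,3,-]
Step 4: ref 3 -> HIT, frames=[2,3,-]
Step 5: ref 4 -> FAULT, frames=[2,3,4]
Step 6: ref 1 -> FAULT, evict 2, frames=[1,3,4]
Step 7: ref 2 -> FAULT, evict 3, frames=[1,2,4]
At step 7: evicted page 3

Answer: 3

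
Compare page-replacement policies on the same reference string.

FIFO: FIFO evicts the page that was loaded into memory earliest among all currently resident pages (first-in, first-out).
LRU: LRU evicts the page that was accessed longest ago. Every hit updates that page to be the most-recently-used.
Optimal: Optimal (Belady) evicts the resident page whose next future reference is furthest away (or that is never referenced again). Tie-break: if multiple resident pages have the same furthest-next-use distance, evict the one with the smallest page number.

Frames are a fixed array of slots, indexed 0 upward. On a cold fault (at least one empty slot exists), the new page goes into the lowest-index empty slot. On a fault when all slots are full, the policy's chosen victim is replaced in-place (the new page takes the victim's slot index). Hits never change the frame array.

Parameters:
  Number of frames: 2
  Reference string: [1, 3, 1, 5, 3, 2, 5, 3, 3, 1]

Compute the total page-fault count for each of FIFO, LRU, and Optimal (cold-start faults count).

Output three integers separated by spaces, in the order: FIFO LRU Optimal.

Answer: 6 8 6

Derivation:
--- FIFO ---
  step 0: ref 1 -> FAULT, frames=[1,-] (faults so far: 1)
  step 1: ref 3 -> FAULT, frames=[1,3] (faults so far: 2)
  step 2: ref 1 -> HIT, frames=[1,3] (faults so far: 2)
  step 3: ref 5 -> FAULT, evict 1, frames=[5,3] (faults so far: 3)
  step 4: ref 3 -> HIT, frames=[5,3] (faults so far: 3)
  step 5: ref 2 -> FAULT, evict 3, frames=[5,2] (faults so far: 4)
  step 6: ref 5 -> HIT, frames=[5,2] (faults so far: 4)
  step 7: ref 3 -> FAULT, evict 5, frames=[3,2] (faults so far: 5)
  step 8: ref 3 -> HIT, frames=[3,2] (faults so far: 5)
  step 9: ref 1 -> FAULT, evict 2, frames=[3,1] (faults so far: 6)
  FIFO total faults: 6
--- LRU ---
  step 0: ref 1 -> FAULT, frames=[1,-] (faults so far: 1)
  step 1: ref 3 -> FAULT, frames=[1,3] (faults so far: 2)
  step 2: ref 1 -> HIT, frames=[1,3] (faults so far: 2)
  step 3: ref 5 -> FAULT, evict 3, frames=[1,5] (faults so far: 3)
  step 4: ref 3 -> FAULT, evict 1, frames=[3,5] (faults so far: 4)
  step 5: ref 2 -> FAULT, evict 5, frames=[3,2] (faults so far: 5)
  step 6: ref 5 -> FAULT, evict 3, frames=[5,2] (faults so far: 6)
  step 7: ref 3 -> FAULT, evict 2, frames=[5,3] (faults so far: 7)
  step 8: ref 3 -> HIT, frames=[5,3] (faults so far: 7)
  step 9: ref 1 -> FAULT, evict 5, frames=[1,3] (faults so far: 8)
  LRU total faults: 8
--- Optimal ---
  step 0: ref 1 -> FAULT, frames=[1,-] (faults so far: 1)
  step 1: ref 3 -> FAULT, frames=[1,3] (faults so far: 2)
  step 2: ref 1 -> HIT, frames=[1,3] (faults so far: 2)
  step 3: ref 5 -> FAULT, evict 1, frames=[5,3] (faults so far: 3)
  step 4: ref 3 -> HIT, frames=[5,3] (faults so far: 3)
  step 5: ref 2 -> FAULT, evict 3, frames=[5,2] (faults so far: 4)
  step 6: ref 5 -> HIT, frames=[5,2] (faults so far: 4)
  step 7: ref 3 -> FAULT, evict 2, frames=[5,3] (faults so far: 5)
  step 8: ref 3 -> HIT, frames=[5,3] (faults so far: 5)
  step 9: ref 1 -> FAULT, evict 3, frames=[5,1] (faults so far: 6)
  Optimal total faults: 6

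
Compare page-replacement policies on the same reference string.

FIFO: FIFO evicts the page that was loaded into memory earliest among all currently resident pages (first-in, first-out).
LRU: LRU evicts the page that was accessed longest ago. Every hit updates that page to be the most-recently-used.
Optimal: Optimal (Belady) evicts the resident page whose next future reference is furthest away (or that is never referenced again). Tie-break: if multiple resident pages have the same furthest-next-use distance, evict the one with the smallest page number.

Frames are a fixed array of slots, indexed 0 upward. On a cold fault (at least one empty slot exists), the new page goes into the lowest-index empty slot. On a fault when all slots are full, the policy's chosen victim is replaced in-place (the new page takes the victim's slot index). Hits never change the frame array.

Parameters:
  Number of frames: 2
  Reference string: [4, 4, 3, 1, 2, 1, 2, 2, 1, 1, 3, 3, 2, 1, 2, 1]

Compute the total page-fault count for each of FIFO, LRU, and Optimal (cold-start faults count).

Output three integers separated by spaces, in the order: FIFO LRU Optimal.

Answer: 7 7 6

Derivation:
--- FIFO ---
  step 0: ref 4 -> FAULT, frames=[4,-] (faults so far: 1)
  step 1: ref 4 -> HIT, frames=[4,-] (faults so far: 1)
  step 2: ref 3 -> FAULT, frames=[4,3] (faults so far: 2)
  step 3: ref 1 -> FAULT, evict 4, frames=[1,3] (faults so far: 3)
  step 4: ref 2 -> FAULT, evict 3, frames=[1,2] (faults so far: 4)
  step 5: ref 1 -> HIT, frames=[1,2] (faults so far: 4)
  step 6: ref 2 -> HIT, frames=[1,2] (faults so far: 4)
  step 7: ref 2 -> HIT, frames=[1,2] (faults so far: 4)
  step 8: ref 1 -> HIT, frames=[1,2] (faults so far: 4)
  step 9: ref 1 -> HIT, frames=[1,2] (faults so far: 4)
  step 10: ref 3 -> FAULT, evict 1, frames=[3,2] (faults so far: 5)
  step 11: ref 3 -> HIT, frames=[3,2] (faults so far: 5)
  step 12: ref 2 -> HIT, frames=[3,2] (faults so far: 5)
  step 13: ref 1 -> FAULT, evict 2, frames=[3,1] (faults so far: 6)
  step 14: ref 2 -> FAULT, evict 3, frames=[2,1] (faults so far: 7)
  step 15: ref 1 -> HIT, frames=[2,1] (faults so far: 7)
  FIFO total faults: 7
--- LRU ---
  step 0: ref 4 -> FAULT, frames=[4,-] (faults so far: 1)
  step 1: ref 4 -> HIT, frames=[4,-] (faults so far: 1)
  step 2: ref 3 -> FAULT, frames=[4,3] (faults so far: 2)
  step 3: ref 1 -> FAULT, evict 4, frames=[1,3] (faults so far: 3)
  step 4: ref 2 -> FAULT, evict 3, frames=[1,2] (faults so far: 4)
  step 5: ref 1 -> HIT, frames=[1,2] (faults so far: 4)
  step 6: ref 2 -> HIT, frames=[1,2] (faults so far: 4)
  step 7: ref 2 -> HIT, frames=[1,2] (faults so far: 4)
  step 8: ref 1 -> HIT, frames=[1,2] (faults so far: 4)
  step 9: ref 1 -> HIT, frames=[1,2] (faults so far: 4)
  step 10: ref 3 -> FAULT, evict 2, frames=[1,3] (faults so far: 5)
  step 11: ref 3 -> HIT, frames=[1,3] (faults so far: 5)
  step 12: ref 2 -> FAULT, evict 1, frames=[2,3] (faults so far: 6)
  step 13: ref 1 -> FAULT, evict 3, frames=[2,1] (faults so far: 7)
  step 14: ref 2 -> HIT, frames=[2,1] (faults so far: 7)
  step 15: ref 1 -> HIT, frames=[2,1] (faults so far: 7)
  LRU total faults: 7
--- Optimal ---
  step 0: ref 4 -> FAULT, frames=[4,-] (faults so far: 1)
  step 1: ref 4 -> HIT, frames=[4,-] (faults so far: 1)
  step 2: ref 3 -> FAULT, frames=[4,3] (faults so far: 2)
  step 3: ref 1 -> FAULT, evict 4, frames=[1,3] (faults so far: 3)
  step 4: ref 2 -> FAULT, evict 3, frames=[1,2] (faults so far: 4)
  step 5: ref 1 -> HIT, frames=[1,2] (faults so far: 4)
  step 6: ref 2 -> HIT, frames=[1,2] (faults so far: 4)
  step 7: ref 2 -> HIT, frames=[1,2] (faults so far: 4)
  step 8: ref 1 -> HIT, frames=[1,2] (faults so far: 4)
  step 9: ref 1 -> HIT, frames=[1,2] (faults so far: 4)
  step 10: ref 3 -> FAULT, evict 1, frames=[3,2] (faults so far: 5)
  step 11: ref 3 -> HIT, frames=[3,2] (faults so far: 5)
  step 12: ref 2 -> HIT, frames=[3,2] (faults so far: 5)
  step 13: ref 1 -> FAULT, evict 3, frames=[1,2] (faults so far: 6)
  step 14: ref 2 -> HIT, frames=[1,2] (faults so far: 6)
  step 15: ref 1 -> HIT, frames=[1,2] (faults so far: 6)
  Optimal total faults: 6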